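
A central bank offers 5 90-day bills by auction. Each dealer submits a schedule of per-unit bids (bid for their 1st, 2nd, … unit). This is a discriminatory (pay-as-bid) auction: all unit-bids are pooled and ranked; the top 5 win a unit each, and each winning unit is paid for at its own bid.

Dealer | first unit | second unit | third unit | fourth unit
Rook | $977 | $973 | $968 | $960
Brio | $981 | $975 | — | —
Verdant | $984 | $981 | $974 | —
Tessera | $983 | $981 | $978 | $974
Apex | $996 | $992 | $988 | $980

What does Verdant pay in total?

Pooled unit-bids ranked (top 5): 996 (Apex-1), 992 (Apex-2), 988 (Apex-3), 984 (Verdant-1), 983 (Tessera-1)
Next rejected bid: $981 (not a price — pay-as-bid).
Verdant's winning unit-bids: 984 = $984.

Verdant pays $984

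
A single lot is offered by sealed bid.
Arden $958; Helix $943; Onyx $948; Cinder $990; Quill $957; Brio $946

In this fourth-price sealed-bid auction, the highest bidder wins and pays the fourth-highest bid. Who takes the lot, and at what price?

Cinder pays $948

Fourth-price sealed-bid auction: the highest bidder wins and pays the fourth-highest bid.
Bids ranked: 990 (Cinder) > 958 (Arden) > 957 (Quill) > 948 (Onyx) > 946 (Brio) > 943 (Helix)
Cinder is highest; pays the fourth-highest bid, $948.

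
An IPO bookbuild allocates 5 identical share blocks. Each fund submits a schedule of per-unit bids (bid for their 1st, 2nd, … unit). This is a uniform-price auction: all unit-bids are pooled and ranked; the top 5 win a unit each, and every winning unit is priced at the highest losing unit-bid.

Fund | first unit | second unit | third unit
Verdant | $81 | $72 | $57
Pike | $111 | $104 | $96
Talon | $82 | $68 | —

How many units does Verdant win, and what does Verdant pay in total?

Verdant: 1 unit, pays $72

Pooled unit-bids ranked (top 5): 111 (Pike-1), 104 (Pike-2), 96 (Pike-3), 82 (Talon-1), 81 (Verdant-1)
First bid not allocated: $72.
Verdant wins 1 unit(s) at $72 each.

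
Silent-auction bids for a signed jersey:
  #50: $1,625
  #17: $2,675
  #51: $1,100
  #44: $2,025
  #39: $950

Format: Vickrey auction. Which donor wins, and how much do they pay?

#17 pays $2,025

Bids ranked: 2,675 (#17) > 2,025 (#44) > 1,625 (#50) > 1,100 (#51) > 950 (#39)
#17 is highest; pays the second-highest bid, $2,025.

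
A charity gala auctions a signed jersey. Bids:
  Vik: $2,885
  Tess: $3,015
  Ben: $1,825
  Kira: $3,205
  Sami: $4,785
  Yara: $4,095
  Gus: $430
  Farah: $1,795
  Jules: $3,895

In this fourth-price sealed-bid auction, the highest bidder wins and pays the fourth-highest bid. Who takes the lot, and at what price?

Rule: the highest bidder wins and pays the fourth-highest bid.
Bids ranked: 4,785 (Sami) > 4,095 (Yara) > 3,895 (Jules) > 3,205 (Kira) > 3,015 (Tess) > 2,885 (Vik) > …
Sami wins; payment is bid #4 in the ranking = $3,205.

Sami pays $3,205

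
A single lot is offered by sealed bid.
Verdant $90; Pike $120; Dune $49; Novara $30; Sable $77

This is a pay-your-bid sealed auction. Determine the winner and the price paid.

Bids ranked: 120 (Pike) > 90 (Verdant) > 77 (Sable) > 49 (Dune) > 30 (Novara)
Pike is highest → pays own bid, $120.

Pike pays $120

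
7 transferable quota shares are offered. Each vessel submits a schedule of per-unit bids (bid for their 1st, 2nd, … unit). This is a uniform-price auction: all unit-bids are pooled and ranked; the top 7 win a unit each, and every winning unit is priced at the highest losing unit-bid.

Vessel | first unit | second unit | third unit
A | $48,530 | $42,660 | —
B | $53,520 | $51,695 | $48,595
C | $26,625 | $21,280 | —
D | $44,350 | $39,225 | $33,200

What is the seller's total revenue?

Pooled unit-bids ranked (top 7): 53,520 (B-1), 51,695 (B-2), 48,595 (B-3), 48,530 (A-1), 44,350 (D-1), 42,660 (A-2), 39,225 (D-2)
First bid not allocated: $33,200.
Allocation: A 2, B 3, D 2. Every unit priced at $33,200.
Revenue = 7 × 33,200 = $232,400.

Total revenue: $232,400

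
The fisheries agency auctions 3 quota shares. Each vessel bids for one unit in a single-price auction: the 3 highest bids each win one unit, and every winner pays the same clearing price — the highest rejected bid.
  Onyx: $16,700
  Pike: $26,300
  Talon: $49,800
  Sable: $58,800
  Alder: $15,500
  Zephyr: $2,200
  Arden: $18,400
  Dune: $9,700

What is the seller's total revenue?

Total revenue: $55,200

Ordering the bids: 58,800 (Sable), 49,800 (Talon), 26,300 (Pike), 18,400 (Arden), 16,700 (Onyx), …
Winners (3 units): Sable, Talon, Pike.
Highest unsuccessful bid: $18,400 → clearing price.
Total revenue = 3 × $18,400 = $55,200.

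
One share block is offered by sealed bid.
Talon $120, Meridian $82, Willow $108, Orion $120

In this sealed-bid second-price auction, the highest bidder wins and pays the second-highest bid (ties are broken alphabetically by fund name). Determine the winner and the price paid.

Sorting bids: 120 (Orion) > 120 (Talon) > 108 (Willow) > 82 (Meridian)
Tie at $120 → Orion wins by tie-break.
Orion wins with the highest bid; price is set by the runner-up at $120.

Orion pays $120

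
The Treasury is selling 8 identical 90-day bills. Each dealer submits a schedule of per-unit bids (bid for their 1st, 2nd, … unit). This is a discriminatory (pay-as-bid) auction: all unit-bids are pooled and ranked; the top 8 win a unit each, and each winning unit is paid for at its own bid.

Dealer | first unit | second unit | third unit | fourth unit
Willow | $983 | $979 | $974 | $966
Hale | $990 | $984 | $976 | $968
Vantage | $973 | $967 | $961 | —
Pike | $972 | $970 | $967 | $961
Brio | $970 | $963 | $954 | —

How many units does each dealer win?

Hale 3, Pike 1, Vantage 1, Willow 3

Pooled unit-bids ranked (top 8): 990 (Hale-1), 984 (Hale-2), 983 (Willow-1), 979 (Willow-2), 976 (Hale-3), 974 (Willow-3), 973 (Vantage-1), 972 (Pike-1)
Next rejected bid: $970 (not a price — pay-as-bid).
Allocation: Hale 3, Pike 1, Vantage 1, Willow 3.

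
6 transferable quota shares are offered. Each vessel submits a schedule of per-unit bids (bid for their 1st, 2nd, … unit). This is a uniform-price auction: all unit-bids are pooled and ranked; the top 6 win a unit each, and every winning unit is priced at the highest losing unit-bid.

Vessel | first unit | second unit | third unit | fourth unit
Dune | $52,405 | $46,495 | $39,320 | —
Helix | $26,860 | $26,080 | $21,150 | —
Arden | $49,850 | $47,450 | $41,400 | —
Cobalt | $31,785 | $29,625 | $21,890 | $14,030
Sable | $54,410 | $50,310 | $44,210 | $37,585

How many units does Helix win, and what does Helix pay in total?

Helix: 0 units, pays $0

Pooled unit-bids ranked (top 6): 54,410 (Sable-1), 52,405 (Dune-1), 50,310 (Sable-2), 49,850 (Arden-1), 47,450 (Arden-2), 46,495 (Dune-2)
The (k+1)-th unit-bid is $44,210.
Helix wins 0 unit(s) at $44,210 each.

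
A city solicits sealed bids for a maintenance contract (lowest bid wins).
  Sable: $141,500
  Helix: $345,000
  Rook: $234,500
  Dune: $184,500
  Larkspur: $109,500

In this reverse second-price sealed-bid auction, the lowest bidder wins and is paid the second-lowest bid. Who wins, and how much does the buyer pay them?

Larkspur is paid $141,500

Sorting bids: 109,500 (Larkspur) < 141,500 (Sable) < 184,500 (Dune) < 234,500 (Rook) < 345,000 (Helix)
Second-price: Larkspur is paid Sable's bid of $141,500.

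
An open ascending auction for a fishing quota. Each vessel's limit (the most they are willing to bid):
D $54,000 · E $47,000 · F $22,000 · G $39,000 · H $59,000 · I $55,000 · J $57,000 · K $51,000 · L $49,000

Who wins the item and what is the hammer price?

H wins at $57,000

Limits in order: 59,000 (H) > 57,000 (J) > 55,000 (I) > 54,000 (D) > 51,000 (K) > 49,000 (L) > …
Once the price passes $57,000, only H is left; the hammer falls at J's limit of $57,000.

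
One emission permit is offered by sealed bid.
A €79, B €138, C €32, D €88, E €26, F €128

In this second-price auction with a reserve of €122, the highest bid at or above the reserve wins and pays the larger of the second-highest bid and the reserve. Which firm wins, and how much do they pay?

Second-price auction with a reserve of €122: the highest bid at or above the reserve wins and pays the larger of the second-highest bid and the reserve.
Sorting bids: 138 (B) > 128 (F) > 88 (D) > 79 (A) > 32 (C) > 26 (E)
Highest eligible bid: B at €138.
max(second-highest €128, reserve €122) = €128; the reserve does not bind.

B pays €128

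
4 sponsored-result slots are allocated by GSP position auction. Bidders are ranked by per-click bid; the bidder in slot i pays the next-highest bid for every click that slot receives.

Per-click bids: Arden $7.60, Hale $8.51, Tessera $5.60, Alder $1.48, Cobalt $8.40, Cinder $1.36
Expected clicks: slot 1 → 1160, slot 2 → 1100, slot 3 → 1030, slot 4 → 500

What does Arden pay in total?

Arden pays $5768.00

Per-click bids in order: $8.51 (Hale) > $8.40 (Cobalt) > $7.60 (Arden) > $5.60 (Tessera) > $1.48 (Alder) > …
Arden holds slot 3 → pays next bid $5.60 × 1030 clicks = $5768.00.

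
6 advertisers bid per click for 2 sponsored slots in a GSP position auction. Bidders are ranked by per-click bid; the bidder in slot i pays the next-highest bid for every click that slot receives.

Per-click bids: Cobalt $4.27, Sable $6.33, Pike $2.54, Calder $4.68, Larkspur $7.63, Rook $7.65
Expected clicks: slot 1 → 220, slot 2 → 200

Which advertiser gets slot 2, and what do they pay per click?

Larkspur; $6.33 per click

Per-click bids in order: $7.65 (Rook) > $7.63 (Larkspur) > $6.33 (Sable) > …
Slot 2 goes to the second-ranked bidder, Larkspur, who pays the next bid down: $6.33/click.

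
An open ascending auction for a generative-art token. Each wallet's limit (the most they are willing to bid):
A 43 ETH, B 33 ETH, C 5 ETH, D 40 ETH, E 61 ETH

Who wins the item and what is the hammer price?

Rule: the price rises until one bidder remains; the winner pays the price at which the last rival dropped out.
Limits in order: 61 (E) > 43 (A) > 40 (D) > 33 (B) > 5 (C)
Bidding ends when A exits at 43 ETH; E takes it.

E wins at 43 ETH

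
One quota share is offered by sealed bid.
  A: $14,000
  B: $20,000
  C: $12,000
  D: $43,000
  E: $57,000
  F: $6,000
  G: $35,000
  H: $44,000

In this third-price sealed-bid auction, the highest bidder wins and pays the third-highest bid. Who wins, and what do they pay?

E pays $43,000

Rule: the highest bidder wins and pays the third-highest bid.
Bids in order: 57,000 (E) > 44,000 (H) > 43,000 (D) > 35,000 (G) > 20,000 (B) > 14,000 (A) > …
E wins; payment is bid #3 in the ranking = $43,000.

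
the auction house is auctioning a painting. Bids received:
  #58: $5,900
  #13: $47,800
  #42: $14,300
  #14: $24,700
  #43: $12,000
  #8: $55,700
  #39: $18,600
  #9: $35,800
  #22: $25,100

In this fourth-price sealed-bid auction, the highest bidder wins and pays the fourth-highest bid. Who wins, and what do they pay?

#8 pays $25,100

Bids ranked: 55,700 (#8) > 47,800 (#13) > 35,800 (#9) > 25,100 (#22) > 24,700 (#14) > 18,600 (#39) > …
#8 wins; payment is bid #4 in the ranking = $25,100.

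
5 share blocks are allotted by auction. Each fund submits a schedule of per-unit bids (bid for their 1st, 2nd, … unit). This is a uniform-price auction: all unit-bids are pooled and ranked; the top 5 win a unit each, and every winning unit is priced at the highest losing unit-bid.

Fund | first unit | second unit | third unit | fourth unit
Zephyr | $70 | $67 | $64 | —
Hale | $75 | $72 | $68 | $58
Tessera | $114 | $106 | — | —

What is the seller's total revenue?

Pooled unit-bids ranked (top 5): 114 (Tessera-1), 106 (Tessera-2), 75 (Hale-1), 72 (Hale-2), 70 (Zephyr-1)
First bid not allocated: $68.
Allocation: Hale 2, Tessera 2, Zephyr 1. Every unit priced at $68.
Revenue = 5 × 68 = $340.

Total revenue: $340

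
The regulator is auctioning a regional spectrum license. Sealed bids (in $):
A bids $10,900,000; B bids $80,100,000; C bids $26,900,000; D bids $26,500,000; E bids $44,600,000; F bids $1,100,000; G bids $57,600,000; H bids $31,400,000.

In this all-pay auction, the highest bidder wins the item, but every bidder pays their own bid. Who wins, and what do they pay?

Bids ranked: 80,100,000 (B) > 57,600,000 (G) > 44,600,000 (E) > 31,400,000 (H) > 26,900,000 (C) > 26,500,000 (D) > …
B is highest and takes the item; every bidder forfeits their bid.

B pays $80,100,000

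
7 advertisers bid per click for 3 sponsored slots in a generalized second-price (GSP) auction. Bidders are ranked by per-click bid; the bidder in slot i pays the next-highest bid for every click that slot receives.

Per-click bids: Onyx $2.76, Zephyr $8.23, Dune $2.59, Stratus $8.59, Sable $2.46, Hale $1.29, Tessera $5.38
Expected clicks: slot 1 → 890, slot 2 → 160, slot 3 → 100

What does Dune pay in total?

Sorting advertisers: $8.59 (Stratus) > $8.23 (Zephyr) > $5.38 (Tessera) > $2.76 (Onyx) > …
Dune ranks below slot 3 → no slot, pays nothing.

Dune pays $0.00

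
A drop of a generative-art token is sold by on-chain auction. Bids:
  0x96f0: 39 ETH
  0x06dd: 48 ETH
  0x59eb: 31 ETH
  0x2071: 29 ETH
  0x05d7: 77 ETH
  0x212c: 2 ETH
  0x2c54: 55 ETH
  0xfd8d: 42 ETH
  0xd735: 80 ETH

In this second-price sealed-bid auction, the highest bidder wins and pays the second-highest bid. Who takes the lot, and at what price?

0xd735 pays 77 ETH

Second-price sealed-bid auction: the highest bidder wins and pays the second-highest bid.
Bids ranked: 80 (0xd735) > 77 (0x05d7) > 55 (0x2c54) > 48 (0x06dd) > 42 (0xfd8d) > 39 (0x96f0) > …
0xd735 wins with the highest bid; price is set by the runner-up at 77 ETH.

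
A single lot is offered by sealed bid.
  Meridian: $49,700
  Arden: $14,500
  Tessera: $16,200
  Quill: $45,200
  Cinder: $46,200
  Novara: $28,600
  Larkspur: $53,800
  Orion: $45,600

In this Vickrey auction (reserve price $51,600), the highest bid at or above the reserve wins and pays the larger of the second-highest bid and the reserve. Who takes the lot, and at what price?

Larkspur pays $51,600

Sorting bids: 53,800 (Larkspur) > 49,700 (Meridian) > 46,200 (Cinder) > 45,600 (Orion) > 45,200 (Quill) > 28,600 (Novara) > …
Highest eligible bid: Larkspur at $53,800.
Second-highest bid $49,700 is below the reserve $51,600, so the reserve binds → payment $51,600.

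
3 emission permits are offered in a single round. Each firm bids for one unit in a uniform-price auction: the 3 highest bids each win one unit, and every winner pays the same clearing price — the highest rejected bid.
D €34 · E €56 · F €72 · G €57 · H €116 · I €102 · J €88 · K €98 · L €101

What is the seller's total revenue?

Total revenue: €294

Sorting: 116 (H), 102 (I), 101 (L), 98 (K), 88 (J), …
The 3 highest are H, I, L.
First losing bid is K's €98, which sets the uniform price.
Total revenue = 3 × €98 = €294.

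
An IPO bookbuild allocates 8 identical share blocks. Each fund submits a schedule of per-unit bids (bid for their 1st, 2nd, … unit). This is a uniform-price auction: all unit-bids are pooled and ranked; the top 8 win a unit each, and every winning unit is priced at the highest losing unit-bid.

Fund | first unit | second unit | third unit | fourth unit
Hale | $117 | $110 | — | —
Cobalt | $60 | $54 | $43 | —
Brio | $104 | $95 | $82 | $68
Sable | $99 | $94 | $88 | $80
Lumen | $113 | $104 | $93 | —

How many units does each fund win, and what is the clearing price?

Pooled unit-bids ranked (top 8): 117 (Hale-1), 113 (Lumen-1), 110 (Hale-2), 104 (Brio-1), 104 (Lumen-2), 99 (Sable-1), 95 (Brio-2), 94 (Sable-2)
First bid not allocated: $93.
Allocation: Brio 2, Hale 2, Lumen 2, Sable 2.

Brio 2, Hale 2, Lumen 2, Sable 2; clearing price $93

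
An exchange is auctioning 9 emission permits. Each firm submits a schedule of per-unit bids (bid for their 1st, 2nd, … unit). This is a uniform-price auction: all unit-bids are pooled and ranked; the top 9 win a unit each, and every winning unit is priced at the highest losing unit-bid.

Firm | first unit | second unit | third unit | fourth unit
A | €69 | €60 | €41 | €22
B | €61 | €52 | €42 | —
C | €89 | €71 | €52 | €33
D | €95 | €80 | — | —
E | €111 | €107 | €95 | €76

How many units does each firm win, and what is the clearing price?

Pooled unit-bids ranked (top 9): 111 (E-1), 107 (E-2), 95 (D-1), 95 (E-3), 89 (C-1), 80 (D-2), 76 (E-4), 71 (C-2), 69 (A-1)
The (k+1)-th unit-bid is €61.
Allocation: A 1, C 2, D 2, E 4.

A 1, C 2, D 2, E 4; clearing price €61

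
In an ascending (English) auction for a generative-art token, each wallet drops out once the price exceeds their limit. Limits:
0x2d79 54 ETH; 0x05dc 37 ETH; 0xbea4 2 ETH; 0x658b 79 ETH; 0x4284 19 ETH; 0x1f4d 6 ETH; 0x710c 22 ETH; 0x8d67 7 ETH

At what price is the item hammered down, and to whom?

0x658b wins at 54 ETH

Ascending (English) auction: the price rises until one bidder remains; the winner pays the price at which the last rival dropped out.
Limits ranked: 79 (0x658b) > 54 (0x2d79) > 37 (0x05dc) > 22 (0x710c) > 19 (0x4284) > 7 (0x8d67) > …
Once the price passes 54 ETH, only 0x658b is left; the hammer falls at 0x2d79's limit of 54 ETH.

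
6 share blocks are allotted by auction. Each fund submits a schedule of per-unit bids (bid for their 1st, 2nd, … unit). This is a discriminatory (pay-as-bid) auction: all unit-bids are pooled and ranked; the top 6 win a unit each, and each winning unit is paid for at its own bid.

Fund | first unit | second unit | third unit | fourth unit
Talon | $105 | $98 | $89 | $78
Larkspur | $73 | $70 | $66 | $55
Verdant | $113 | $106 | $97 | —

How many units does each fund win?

Pooled unit-bids ranked (top 6): 113 (Verdant-1), 106 (Verdant-2), 105 (Talon-1), 98 (Talon-2), 97 (Verdant-3), 89 (Talon-3)
Next rejected bid: $78 (not a price — pay-as-bid).
Allocation: Talon 3, Verdant 3.

Talon 3, Verdant 3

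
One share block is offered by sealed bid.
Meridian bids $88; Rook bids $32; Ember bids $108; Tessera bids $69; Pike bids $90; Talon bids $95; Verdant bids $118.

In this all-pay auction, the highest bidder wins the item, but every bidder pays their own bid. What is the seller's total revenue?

Total revenue: $600

Bids in order: 118 (Verdant) > 108 (Ember) > 95 (Talon) > 90 (Pike) > 88 (Meridian) > 69 (Tessera) > …
Verdant wins with the top bid; all bids are sunk regardless.
Every bidder forfeits their bid regardless of winning.
Revenue = 88 + 32 + 108 + 69 + 90 + 95 + 118 = $600.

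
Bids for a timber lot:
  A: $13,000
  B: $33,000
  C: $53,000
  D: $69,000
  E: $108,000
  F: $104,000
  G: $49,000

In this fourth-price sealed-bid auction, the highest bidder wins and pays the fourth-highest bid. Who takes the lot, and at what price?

Bids ranked: 108,000 (E) > 104,000 (F) > 69,000 (D) > 53,000 (C) > 49,000 (G) > 33,000 (B) > …
E wins; payment is bid #4 in the ranking = $53,000.

E pays $53,000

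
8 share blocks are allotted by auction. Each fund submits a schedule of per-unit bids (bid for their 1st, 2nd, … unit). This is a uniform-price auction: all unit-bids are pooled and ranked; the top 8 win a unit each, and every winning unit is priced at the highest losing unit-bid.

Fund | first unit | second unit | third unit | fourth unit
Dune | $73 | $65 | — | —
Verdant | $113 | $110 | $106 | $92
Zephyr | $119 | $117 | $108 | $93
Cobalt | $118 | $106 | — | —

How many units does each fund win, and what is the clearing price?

Pooled unit-bids ranked (top 8): 119 (Zephyr-1), 118 (Cobalt-1), 117 (Zephyr-2), 113 (Verdant-1), 110 (Verdant-2), 108 (Zephyr-3), 106 (Verdant-3), 106 (Cobalt-2)
The (k+1)-th unit-bid is $93.
Allocation: Cobalt 2, Verdant 3, Zephyr 3.

Cobalt 2, Verdant 3, Zephyr 3; clearing price $93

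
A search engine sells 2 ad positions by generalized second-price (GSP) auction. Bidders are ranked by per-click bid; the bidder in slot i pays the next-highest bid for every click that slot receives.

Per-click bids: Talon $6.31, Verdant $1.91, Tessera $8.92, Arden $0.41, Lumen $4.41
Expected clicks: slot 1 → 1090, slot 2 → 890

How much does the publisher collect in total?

Sorting advertisers: $8.92 (Tessera) > $6.31 (Talon) > $4.41 (Lumen) > …
Slot 1: Tessera pays $6.31 × 1090 = $6877.90
Slot 2: Talon pays $4.41 × 890 = $3924.90
Total = $10802.80

Total revenue: $10802.80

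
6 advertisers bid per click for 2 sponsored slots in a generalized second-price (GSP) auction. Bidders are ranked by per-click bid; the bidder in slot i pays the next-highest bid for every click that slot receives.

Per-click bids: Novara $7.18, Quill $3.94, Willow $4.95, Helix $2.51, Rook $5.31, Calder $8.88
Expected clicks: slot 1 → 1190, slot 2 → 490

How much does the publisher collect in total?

Sorting advertisers: $8.88 (Calder) > $7.18 (Novara) > $5.31 (Rook) > …
Slot 1: Calder pays $7.18 × 1190 = $8544.20
Slot 2: Novara pays $5.31 × 490 = $2601.90
Total = $11146.10

Total revenue: $11146.10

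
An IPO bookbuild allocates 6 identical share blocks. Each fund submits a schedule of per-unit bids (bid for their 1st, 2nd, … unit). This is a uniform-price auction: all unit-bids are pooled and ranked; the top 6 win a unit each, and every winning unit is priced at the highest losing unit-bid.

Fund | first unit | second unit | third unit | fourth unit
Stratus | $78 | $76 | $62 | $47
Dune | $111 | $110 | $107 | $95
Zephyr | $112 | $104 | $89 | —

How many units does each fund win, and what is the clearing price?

Dune 4, Zephyr 2; clearing price $89

Merging the schedules and taking the best 6: 112 (Zephyr-1), 111 (Dune-1), 110 (Dune-2), 107 (Dune-3), 104 (Zephyr-2), 95 (Dune-4)
First bid not allocated: $89.
Allocation: Dune 4, Zephyr 2.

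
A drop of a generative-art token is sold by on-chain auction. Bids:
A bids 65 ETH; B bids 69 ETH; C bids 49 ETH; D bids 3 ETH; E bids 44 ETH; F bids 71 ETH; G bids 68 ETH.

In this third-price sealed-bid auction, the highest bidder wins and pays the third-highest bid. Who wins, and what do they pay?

F pays 68 ETH

Rule: the highest bidder wins and pays the third-highest bid.
Bids ranked: 71 (F) > 69 (B) > 68 (G) > 65 (A) > 49 (C) > 44 (E) > …
F wins; payment is bid #3 in the ranking = 68 ETH.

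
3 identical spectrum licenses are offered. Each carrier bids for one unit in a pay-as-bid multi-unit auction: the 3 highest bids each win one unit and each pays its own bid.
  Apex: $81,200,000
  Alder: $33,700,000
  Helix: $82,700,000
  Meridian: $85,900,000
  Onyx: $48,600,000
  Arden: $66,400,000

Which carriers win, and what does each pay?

Sorting: 85,900,000 (Meridian), 82,700,000 (Helix), 81,200,000 (Apex), 66,400,000 (Arden), 48,600,000 (Onyx), …
The 3 highest are Meridian, Helix, Apex.
Each winner pays its own bid: Meridian $85,900,000, Helix $82,700,000, Apex $81,200,000.

Meridian $85,900,000, Helix $82,700,000, Apex $81,200,000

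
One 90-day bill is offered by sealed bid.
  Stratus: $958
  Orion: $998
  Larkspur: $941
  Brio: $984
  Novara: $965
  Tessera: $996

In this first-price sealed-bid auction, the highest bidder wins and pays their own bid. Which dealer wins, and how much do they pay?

Orion pays $998

Bids in order: 998 (Orion) > 996 (Tessera) > 984 (Brio) > 965 (Novara) > 958 (Stratus) > 941 (Larkspur)
Orion is highest → pays own bid, $998.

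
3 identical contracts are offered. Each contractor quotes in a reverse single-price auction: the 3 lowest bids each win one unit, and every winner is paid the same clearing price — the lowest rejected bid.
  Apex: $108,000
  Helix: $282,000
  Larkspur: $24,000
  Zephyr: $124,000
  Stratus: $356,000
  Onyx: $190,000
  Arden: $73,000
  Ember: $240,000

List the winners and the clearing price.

Larkspur, Arden, Apex; each is paid $124,000

Ordering the bids: 24,000 (Larkspur), 73,000 (Arden), 108,000 (Apex), 124,000 (Zephyr), 190,000 (Onyx), …
Winners (3 units): Larkspur, Arden, Apex.
Lowest unsuccessful bid: $124,000 → clearing price.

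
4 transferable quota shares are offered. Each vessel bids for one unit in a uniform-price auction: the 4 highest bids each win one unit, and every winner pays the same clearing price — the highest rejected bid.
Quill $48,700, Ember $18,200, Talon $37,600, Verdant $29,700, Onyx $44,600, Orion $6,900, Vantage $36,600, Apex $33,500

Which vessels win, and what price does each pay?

Ordering the bids: 48,700 (Quill), 44,600 (Onyx), 37,600 (Talon), 36,600 (Vantage), 33,500 (Apex), 29,700 (Verdant), …
Winners (4 units): Quill, Onyx, Talon, Vantage.
Highest unsuccessful bid: $33,500 → clearing price.

Quill, Onyx, Talon, Vantage; each pays $33,500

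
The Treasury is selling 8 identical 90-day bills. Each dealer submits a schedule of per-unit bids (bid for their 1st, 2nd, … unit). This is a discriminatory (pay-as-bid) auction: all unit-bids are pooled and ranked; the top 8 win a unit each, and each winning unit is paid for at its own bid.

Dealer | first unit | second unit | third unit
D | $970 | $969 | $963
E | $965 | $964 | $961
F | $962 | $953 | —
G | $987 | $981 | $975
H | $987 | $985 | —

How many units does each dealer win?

D 2, E 1, G 3, H 2

Pooled unit-bids ranked (top 8): 987 (G-1), 987 (H-1), 985 (H-2), 981 (G-2), 975 (G-3), 970 (D-1), 969 (D-2), 965 (E-1)
Next rejected bid: $964 (not a price — pay-as-bid).
Allocation: D 2, E 1, G 3, H 2.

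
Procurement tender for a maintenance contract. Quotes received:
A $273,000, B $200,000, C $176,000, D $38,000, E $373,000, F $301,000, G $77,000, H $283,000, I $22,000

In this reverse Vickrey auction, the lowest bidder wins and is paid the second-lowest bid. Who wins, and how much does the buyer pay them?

I is paid $38,000

Reverse Vickrey auction: the lowest bidder wins and is paid the second-lowest bid.
Bids in order: 22,000 (I) < 38,000 (D) < 77,000 (G) < 176,000 (C) < 200,000 (B) < 273,000 (A) < …
Second-price: I is paid D's bid of $38,000.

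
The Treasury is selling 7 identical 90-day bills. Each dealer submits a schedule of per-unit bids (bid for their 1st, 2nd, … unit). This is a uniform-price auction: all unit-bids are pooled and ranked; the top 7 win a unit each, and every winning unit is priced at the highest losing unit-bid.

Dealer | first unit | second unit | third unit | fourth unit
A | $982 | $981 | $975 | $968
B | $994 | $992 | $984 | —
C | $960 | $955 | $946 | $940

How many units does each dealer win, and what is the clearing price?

A 4, B 3; clearing price $960

Pooled unit-bids ranked (top 7): 994 (B-1), 992 (B-2), 984 (B-3), 982 (A-1), 981 (A-2), 975 (A-3), 968 (A-4)
First bid not allocated: $960.
Allocation: A 4, B 3.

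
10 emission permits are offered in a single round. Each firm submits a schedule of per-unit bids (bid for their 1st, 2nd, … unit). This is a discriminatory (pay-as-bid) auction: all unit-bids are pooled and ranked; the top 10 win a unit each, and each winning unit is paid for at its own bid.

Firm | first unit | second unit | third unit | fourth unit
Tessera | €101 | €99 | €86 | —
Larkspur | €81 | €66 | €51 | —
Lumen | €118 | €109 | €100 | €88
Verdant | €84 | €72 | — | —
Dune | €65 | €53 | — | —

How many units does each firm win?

Pooled unit-bids ranked (top 10): 118 (Lumen-1), 109 (Lumen-2), 101 (Tessera-1), 100 (Lumen-3), 99 (Tessera-2), 88 (Lumen-4), 86 (Tessera-3), 84 (Verdant-1), 81 (Larkspur-1), 72 (Verdant-2)
Next rejected bid: €66 (not a price — pay-as-bid).
Allocation: Larkspur 1, Lumen 4, Tessera 3, Verdant 2.

Larkspur 1, Lumen 4, Tessera 3, Verdant 2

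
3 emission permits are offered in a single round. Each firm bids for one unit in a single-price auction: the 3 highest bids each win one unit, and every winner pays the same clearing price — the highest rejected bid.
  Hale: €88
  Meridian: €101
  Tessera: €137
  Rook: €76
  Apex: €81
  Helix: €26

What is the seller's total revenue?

Sorting: 137 (Tessera), 101 (Meridian), 88 (Hale), 81 (Apex), 76 (Rook), …
The 3 highest are Tessera, Meridian, Hale.
First losing bid is Apex's €81, which sets the uniform price.
Total revenue = 3 × €81 = €243.

Total revenue: €243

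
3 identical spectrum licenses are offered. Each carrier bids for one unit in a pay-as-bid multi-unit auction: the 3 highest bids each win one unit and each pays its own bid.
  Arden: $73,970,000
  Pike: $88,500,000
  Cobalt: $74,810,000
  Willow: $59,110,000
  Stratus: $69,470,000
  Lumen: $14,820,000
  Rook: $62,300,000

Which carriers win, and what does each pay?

Bids ranked high→low: 88,500,000 (Pike), 74,810,000 (Cobalt), 73,970,000 (Arden), 69,470,000 (Stratus), 62,300,000 (Rook), …
The 3 highest are Pike, Cobalt, Arden.
Each winner pays its own bid: Pike $88,500,000, Cobalt $74,810,000, Arden $73,970,000.

Pike $88,500,000, Cobalt $74,810,000, Arden $73,970,000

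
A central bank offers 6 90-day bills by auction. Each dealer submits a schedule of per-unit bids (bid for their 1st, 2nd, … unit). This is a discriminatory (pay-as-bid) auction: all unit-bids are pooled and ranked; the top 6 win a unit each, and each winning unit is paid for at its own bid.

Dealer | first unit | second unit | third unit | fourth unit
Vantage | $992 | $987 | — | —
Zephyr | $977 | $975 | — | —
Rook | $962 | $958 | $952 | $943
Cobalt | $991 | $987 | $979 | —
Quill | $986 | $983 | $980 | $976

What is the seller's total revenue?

Total revenue: $5,926

Merging the schedules and taking the best 6: 992 (Vantage-1), 991 (Cobalt-1), 987 (Vantage-2), 987 (Cobalt-2), 986 (Quill-1), 983 (Quill-2)
Next rejected bid: $980 (not a price — pay-as-bid).
Each winning unit pays its own bid.
Revenue = 992 + 991 + 987 + 987 + 986 + 983 = $5,926.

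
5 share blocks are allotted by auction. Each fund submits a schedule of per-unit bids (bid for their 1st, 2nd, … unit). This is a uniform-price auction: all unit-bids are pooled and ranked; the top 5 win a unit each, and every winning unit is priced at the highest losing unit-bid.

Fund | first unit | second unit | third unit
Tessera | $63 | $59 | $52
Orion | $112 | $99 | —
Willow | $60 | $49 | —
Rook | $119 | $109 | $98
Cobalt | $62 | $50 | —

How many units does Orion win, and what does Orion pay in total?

Orion: 2 units, pays $126

Pooled unit-bids ranked (top 5): 119 (Rook-1), 112 (Orion-1), 109 (Rook-2), 99 (Orion-2), 98 (Rook-3)
The (k+1)-th unit-bid is $63.
Orion wins 2 unit(s) at $63 each.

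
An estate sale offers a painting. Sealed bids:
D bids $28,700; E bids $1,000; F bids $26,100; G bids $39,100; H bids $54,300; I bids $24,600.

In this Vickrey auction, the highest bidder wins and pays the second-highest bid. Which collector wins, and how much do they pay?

H pays $39,100

Vickrey auction: the highest bidder wins and pays the second-highest bid.
Bids ranked: 54,300 (H) > 39,100 (G) > 28,700 (D) > 26,100 (F) > 24,600 (I) > 1,000 (E)
H wins with the highest bid; price is set by the runner-up at $39,100.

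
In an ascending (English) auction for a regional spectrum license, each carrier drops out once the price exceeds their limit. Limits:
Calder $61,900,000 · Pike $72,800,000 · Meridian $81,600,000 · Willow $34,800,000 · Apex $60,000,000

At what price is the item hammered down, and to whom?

Meridian wins at $72,800,000

Sorting limits: 81,600,000 (Meridian) > 72,800,000 (Pike) > 61,900,000 (Calder) > 60,000,000 (Apex) > 34,800,000 (Willow)
Once the price passes $72,800,000, only Meridian is left; the hammer falls at Pike's limit of $72,800,000.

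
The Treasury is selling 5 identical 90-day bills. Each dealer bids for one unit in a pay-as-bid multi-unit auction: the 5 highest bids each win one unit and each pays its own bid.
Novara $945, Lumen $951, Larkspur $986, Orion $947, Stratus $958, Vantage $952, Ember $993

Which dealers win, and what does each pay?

Ember $993, Larkspur $986, Stratus $958, Vantage $952, Lumen $951

Ordering the bids: 993 (Ember), 986 (Larkspur), 958 (Stratus), 952 (Vantage), 951 (Lumen), 947 (Orion), 945 (Novara)
The 5 highest are Ember, Larkspur, Stratus, Vantage, Lumen.
Each winner pays its own bid: Ember $993, Larkspur $986, Stratus $958, Vantage $952, Lumen $951.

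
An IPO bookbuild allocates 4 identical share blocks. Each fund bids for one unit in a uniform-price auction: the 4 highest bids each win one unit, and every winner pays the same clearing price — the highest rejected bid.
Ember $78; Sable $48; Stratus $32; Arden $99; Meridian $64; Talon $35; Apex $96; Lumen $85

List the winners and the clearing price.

Sorting: 99 (Arden), 96 (Apex), 85 (Lumen), 78 (Ember), 64 (Meridian), 48 (Sable), …
The 4 highest are Arden, Apex, Lumen, Ember.
Clearing price = highest rejected bid = $64.

Arden, Apex, Lumen, Ember; each pays $64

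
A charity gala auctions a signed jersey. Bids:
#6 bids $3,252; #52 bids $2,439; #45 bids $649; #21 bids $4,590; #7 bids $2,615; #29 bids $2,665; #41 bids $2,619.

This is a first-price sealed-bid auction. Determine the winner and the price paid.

First-price sealed-bid auction: the highest bidder wins and pays their own bid.
Sorting bids: 4,590 (#21) > 3,252 (#6) > 2,665 (#29) > 2,619 (#41) > 2,615 (#7) > 2,439 (#52) > …
#21 is highest → pays own bid, $4,590.

#21 pays $4,590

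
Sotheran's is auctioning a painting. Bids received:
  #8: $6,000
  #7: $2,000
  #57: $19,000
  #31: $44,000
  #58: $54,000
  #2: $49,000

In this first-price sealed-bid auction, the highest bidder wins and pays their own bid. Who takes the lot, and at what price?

Sorting bids: 54,000 (#58) > 49,000 (#2) > 44,000 (#31) > 19,000 (#57) > 6,000 (#8) > 2,000 (#7)
#58 is highest → pays own bid, $54,000.

#58 pays $54,000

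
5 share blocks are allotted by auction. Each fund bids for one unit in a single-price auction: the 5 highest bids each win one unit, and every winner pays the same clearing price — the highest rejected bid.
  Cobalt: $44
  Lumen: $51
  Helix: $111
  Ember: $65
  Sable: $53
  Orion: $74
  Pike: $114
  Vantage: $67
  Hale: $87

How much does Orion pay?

Orion pays $65

Bids ranked high→low: 114 (Pike), 111 (Helix), 87 (Hale), 74 (Orion), 67 (Vantage), 65 (Ember), 53 (Sable), …
Top 5: Pike, Helix, Hale, Orion, Vantage.
Highest unsuccessful bid: $65 → clearing price.
Orion wins → pays $65.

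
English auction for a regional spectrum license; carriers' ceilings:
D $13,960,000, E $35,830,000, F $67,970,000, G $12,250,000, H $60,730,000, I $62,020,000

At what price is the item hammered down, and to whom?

F wins at $62,020,000

Limits in order: 67,970,000 (F) > 62,020,000 (I) > 60,730,000 (H) > 35,830,000 (E) > 13,960,000 (D) > 12,250,000 (G)
Once the price passes $62,020,000, only F is left; the hammer falls at I's limit of $62,020,000.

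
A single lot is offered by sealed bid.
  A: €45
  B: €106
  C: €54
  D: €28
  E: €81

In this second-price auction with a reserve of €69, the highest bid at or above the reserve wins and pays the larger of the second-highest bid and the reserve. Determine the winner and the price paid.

B pays €81

Second-price auction with a reserve of €69: the highest bid at or above the reserve wins and pays the larger of the second-highest bid and the reserve.
Bids in order: 106 (B) > 81 (E) > 54 (C) > 45 (A) > 28 (D)
B has the top bid at or above the reserve (€106).
Second-highest bid €81 exceeds the reserve €69 → payment €81.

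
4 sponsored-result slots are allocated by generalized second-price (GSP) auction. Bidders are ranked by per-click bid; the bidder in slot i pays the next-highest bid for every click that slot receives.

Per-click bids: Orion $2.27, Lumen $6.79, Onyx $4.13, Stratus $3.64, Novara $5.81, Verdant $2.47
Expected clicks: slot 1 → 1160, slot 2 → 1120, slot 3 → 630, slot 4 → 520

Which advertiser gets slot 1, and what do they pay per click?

Ranked by bid: $6.79 (Lumen) > $5.81 (Novara) > $4.13 (Onyx) > $3.64 (Stratus) > $2.47 (Verdant) > …
Slot 1 goes to the first-ranked bidder, Lumen, who pays the next bid down: $5.81/click.

Lumen; $5.81 per click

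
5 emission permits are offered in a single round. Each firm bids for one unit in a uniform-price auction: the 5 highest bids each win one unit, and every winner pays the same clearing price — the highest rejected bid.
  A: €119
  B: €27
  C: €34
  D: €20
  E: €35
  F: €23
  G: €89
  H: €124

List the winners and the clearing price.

Ordering the bids: 124 (H), 119 (A), 89 (G), 35 (E), 34 (C), 27 (B), 23 (F), …
Top 5: H, A, G, E, C.
Clearing price = highest rejected bid = €27.

H, A, G, E, C; each pays €27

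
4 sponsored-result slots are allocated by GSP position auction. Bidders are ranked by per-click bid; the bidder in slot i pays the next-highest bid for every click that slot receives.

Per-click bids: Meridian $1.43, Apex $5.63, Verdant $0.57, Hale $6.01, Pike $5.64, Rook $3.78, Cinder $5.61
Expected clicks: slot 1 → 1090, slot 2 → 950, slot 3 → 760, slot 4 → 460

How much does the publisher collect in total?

Total revenue: $17498.50

Sorting advertisers: $6.01 (Hale) > $5.64 (Pike) > $5.63 (Apex) > $5.61 (Cinder) > $3.78 (Rook) > …
Slot 1: Hale pays $5.64 × 1090 = $6147.60
Slot 2: Pike pays $5.63 × 950 = $5348.50
Slot 3: Apex pays $5.61 × 760 = $4263.60
Slot 4: Cinder pays $3.78 × 460 = $1738.80
Total = $17498.50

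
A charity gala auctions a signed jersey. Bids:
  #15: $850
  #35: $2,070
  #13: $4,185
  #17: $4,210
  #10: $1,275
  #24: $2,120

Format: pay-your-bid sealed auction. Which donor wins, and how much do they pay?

Sorting bids: 4,210 (#17) > 4,185 (#13) > 2,120 (#24) > 2,070 (#35) > 1,275 (#10) > 850 (#15)
#17 is highest → pays own bid, $4,210.

#17 pays $4,210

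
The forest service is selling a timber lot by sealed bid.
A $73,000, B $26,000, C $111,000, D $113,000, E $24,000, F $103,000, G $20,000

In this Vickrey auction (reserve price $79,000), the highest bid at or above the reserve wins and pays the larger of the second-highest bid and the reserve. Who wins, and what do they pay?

D pays $111,000

Bids in order: 113,000 (D) > 111,000 (C) > 103,000 (F) > 73,000 (A) > 26,000 (B) > 24,000 (E) > …
Highest eligible bid: D at $113,000.
max(second-highest $111,000, reserve $79,000) = $111,000; the reserve does not bind.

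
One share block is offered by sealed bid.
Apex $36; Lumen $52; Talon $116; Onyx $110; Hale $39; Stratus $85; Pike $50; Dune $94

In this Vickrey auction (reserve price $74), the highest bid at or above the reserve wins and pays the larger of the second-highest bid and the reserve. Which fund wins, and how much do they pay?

Vickrey auction (reserve price $74): the highest bid at or above the reserve wins and pays the larger of the second-highest bid and the reserve.
Bids ranked: 116 (Talon) > 110 (Onyx) > 94 (Dune) > 85 (Stratus) > 52 (Lumen) > 50 (Pike) > …
Talon has the top bid at or above the reserve ($116).
max(second-highest $110, reserve $74) = $110; the reserve does not bind.

Talon pays $110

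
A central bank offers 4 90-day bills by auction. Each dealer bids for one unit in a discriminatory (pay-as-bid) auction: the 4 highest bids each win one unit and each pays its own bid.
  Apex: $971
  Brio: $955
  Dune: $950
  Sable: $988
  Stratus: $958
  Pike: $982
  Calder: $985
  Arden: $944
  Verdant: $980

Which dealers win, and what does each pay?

Sable $988, Calder $985, Pike $982, Verdant $980

Ordering the bids: 988 (Sable), 985 (Calder), 982 (Pike), 980 (Verdant), 971 (Apex), 958 (Stratus), …
Winners (4 units): Sable, Calder, Pike, Verdant.
Each winner pays its own bid: Sable $988, Calder $985, Pike $982, Verdant $980.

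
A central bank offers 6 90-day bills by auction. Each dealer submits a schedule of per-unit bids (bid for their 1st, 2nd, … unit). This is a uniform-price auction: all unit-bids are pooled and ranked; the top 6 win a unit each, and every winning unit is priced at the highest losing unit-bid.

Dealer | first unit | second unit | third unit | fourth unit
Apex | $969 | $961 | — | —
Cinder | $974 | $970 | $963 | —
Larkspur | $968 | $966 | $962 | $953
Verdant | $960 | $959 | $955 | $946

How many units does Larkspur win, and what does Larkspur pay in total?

Larkspur: 2 units, pays $1,924

All unit-bids, highest first — top 6: 974 (Cinder-1), 970 (Cinder-2), 969 (Apex-1), 968 (Larkspur-1), 966 (Larkspur-2), 963 (Cinder-3)
Highest rejected unit-bid = $962.
Larkspur wins 2 unit(s) at $962 each.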